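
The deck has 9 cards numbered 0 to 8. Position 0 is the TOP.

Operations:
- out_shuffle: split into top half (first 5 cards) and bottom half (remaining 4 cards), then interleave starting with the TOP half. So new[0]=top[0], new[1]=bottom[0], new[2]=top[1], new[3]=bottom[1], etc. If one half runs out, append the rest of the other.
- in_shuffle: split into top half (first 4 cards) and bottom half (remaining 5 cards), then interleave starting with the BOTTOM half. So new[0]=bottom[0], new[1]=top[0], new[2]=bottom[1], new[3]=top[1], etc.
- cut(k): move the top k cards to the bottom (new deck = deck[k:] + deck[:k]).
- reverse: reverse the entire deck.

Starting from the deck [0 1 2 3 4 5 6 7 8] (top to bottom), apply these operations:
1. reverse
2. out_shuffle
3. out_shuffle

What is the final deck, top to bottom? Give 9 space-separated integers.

Answer: 8 1 3 5 7 0 2 4 6

Derivation:
After op 1 (reverse): [8 7 6 5 4 3 2 1 0]
After op 2 (out_shuffle): [8 3 7 2 6 1 5 0 4]
After op 3 (out_shuffle): [8 1 3 5 7 0 2 4 6]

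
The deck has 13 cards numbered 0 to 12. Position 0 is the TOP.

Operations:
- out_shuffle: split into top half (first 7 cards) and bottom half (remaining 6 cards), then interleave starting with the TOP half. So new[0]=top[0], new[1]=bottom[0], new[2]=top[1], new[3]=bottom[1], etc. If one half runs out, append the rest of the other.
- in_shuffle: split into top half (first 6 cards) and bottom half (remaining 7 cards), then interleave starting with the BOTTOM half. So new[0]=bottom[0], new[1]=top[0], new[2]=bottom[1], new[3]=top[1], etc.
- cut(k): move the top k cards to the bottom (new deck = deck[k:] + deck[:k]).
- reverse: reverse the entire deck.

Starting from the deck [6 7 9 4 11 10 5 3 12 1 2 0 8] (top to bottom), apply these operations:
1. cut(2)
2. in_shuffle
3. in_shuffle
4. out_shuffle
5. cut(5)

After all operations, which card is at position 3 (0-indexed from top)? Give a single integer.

Answer: 8

Derivation:
After op 1 (cut(2)): [9 4 11 10 5 3 12 1 2 0 8 6 7]
After op 2 (in_shuffle): [12 9 1 4 2 11 0 10 8 5 6 3 7]
After op 3 (in_shuffle): [0 12 10 9 8 1 5 4 6 2 3 11 7]
After op 4 (out_shuffle): [0 4 12 6 10 2 9 3 8 11 1 7 5]
After op 5 (cut(5)): [2 9 3 8 11 1 7 5 0 4 12 6 10]
Position 3: card 8.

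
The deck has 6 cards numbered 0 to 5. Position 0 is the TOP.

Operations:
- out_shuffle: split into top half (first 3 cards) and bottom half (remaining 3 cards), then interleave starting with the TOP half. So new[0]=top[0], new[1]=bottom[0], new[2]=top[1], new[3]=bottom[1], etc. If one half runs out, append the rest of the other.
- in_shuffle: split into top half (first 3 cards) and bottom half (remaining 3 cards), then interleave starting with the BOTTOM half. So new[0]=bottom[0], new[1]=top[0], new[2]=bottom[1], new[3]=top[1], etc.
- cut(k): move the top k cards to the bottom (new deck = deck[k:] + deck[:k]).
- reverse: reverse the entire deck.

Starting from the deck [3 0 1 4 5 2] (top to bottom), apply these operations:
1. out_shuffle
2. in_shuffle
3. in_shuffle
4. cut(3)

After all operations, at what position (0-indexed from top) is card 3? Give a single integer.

Answer: 0

Derivation:
After op 1 (out_shuffle): [3 4 0 5 1 2]
After op 2 (in_shuffle): [5 3 1 4 2 0]
After op 3 (in_shuffle): [4 5 2 3 0 1]
After op 4 (cut(3)): [3 0 1 4 5 2]
Card 3 is at position 0.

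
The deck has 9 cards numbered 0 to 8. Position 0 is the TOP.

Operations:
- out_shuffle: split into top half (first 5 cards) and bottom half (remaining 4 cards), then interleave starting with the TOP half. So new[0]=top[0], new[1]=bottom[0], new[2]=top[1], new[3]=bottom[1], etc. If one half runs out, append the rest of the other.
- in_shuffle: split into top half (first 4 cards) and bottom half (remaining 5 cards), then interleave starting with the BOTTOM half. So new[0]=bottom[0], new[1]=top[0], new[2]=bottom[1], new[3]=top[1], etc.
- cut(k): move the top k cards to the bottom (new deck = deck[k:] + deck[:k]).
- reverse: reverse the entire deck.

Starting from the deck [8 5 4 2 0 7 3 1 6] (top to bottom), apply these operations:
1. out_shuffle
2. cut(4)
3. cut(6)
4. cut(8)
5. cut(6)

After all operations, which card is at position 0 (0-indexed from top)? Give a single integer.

Answer: 2

Derivation:
After op 1 (out_shuffle): [8 7 5 3 4 1 2 6 0]
After op 2 (cut(4)): [4 1 2 6 0 8 7 5 3]
After op 3 (cut(6)): [7 5 3 4 1 2 6 0 8]
After op 4 (cut(8)): [8 7 5 3 4 1 2 6 0]
After op 5 (cut(6)): [2 6 0 8 7 5 3 4 1]
Position 0: card 2.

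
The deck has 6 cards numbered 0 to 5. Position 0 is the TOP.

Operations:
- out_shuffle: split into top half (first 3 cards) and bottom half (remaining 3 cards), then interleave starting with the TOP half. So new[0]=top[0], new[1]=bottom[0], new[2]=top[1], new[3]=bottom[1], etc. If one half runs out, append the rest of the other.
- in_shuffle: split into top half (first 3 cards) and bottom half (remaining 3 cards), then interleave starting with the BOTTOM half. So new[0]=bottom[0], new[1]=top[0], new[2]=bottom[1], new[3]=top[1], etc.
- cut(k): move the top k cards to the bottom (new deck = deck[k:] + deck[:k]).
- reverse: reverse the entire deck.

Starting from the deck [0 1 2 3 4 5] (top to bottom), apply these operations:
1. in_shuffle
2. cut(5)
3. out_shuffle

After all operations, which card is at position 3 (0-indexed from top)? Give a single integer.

After op 1 (in_shuffle): [3 0 4 1 5 2]
After op 2 (cut(5)): [2 3 0 4 1 5]
After op 3 (out_shuffle): [2 4 3 1 0 5]
Position 3: card 1.

Answer: 1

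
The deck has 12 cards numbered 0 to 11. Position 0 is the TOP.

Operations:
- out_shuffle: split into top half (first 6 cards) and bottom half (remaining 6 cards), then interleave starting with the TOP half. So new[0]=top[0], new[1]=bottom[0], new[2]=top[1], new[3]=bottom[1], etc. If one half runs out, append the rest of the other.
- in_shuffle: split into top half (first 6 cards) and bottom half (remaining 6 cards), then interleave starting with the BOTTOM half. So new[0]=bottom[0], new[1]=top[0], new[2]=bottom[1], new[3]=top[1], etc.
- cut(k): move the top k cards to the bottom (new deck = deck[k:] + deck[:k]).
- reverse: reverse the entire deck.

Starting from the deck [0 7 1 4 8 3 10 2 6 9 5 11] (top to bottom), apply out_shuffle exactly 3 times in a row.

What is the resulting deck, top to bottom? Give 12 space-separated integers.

Answer: 0 2 4 5 10 1 9 3 7 6 8 11

Derivation:
After op 1 (out_shuffle): [0 10 7 2 1 6 4 9 8 5 3 11]
After op 2 (out_shuffle): [0 4 10 9 7 8 2 5 1 3 6 11]
After op 3 (out_shuffle): [0 2 4 5 10 1 9 3 7 6 8 11]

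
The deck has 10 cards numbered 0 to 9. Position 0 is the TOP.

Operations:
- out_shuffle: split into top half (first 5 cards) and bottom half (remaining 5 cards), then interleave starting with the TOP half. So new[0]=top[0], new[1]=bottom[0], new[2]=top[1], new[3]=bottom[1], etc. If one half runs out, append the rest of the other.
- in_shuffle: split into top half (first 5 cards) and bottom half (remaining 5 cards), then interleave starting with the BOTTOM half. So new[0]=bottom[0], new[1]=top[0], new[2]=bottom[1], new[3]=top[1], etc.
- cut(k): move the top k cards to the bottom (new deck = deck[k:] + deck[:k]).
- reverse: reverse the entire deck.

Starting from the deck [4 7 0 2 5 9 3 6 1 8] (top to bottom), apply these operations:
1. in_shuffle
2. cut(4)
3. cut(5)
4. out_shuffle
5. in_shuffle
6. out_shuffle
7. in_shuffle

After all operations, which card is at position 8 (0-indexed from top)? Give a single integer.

Answer: 4

Derivation:
After op 1 (in_shuffle): [9 4 3 7 6 0 1 2 8 5]
After op 2 (cut(4)): [6 0 1 2 8 5 9 4 3 7]
After op 3 (cut(5)): [5 9 4 3 7 6 0 1 2 8]
After op 4 (out_shuffle): [5 6 9 0 4 1 3 2 7 8]
After op 5 (in_shuffle): [1 5 3 6 2 9 7 0 8 4]
After op 6 (out_shuffle): [1 9 5 7 3 0 6 8 2 4]
After op 7 (in_shuffle): [0 1 6 9 8 5 2 7 4 3]
Position 8: card 4.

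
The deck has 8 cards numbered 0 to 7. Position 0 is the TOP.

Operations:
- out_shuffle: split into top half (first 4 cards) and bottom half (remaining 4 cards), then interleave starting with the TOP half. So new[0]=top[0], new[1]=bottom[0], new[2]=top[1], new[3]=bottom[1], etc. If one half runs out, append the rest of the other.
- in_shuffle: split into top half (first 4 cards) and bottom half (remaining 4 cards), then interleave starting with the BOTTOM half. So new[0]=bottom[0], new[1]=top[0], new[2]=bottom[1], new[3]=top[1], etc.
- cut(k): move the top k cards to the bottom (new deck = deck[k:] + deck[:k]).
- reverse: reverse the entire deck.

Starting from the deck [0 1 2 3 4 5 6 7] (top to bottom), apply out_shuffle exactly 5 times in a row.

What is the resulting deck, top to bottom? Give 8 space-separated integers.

Answer: 0 2 4 6 1 3 5 7

Derivation:
After op 1 (out_shuffle): [0 4 1 5 2 6 3 7]
After op 2 (out_shuffle): [0 2 4 6 1 3 5 7]
After op 3 (out_shuffle): [0 1 2 3 4 5 6 7]
After op 4 (out_shuffle): [0 4 1 5 2 6 3 7]
After op 5 (out_shuffle): [0 2 4 6 1 3 5 7]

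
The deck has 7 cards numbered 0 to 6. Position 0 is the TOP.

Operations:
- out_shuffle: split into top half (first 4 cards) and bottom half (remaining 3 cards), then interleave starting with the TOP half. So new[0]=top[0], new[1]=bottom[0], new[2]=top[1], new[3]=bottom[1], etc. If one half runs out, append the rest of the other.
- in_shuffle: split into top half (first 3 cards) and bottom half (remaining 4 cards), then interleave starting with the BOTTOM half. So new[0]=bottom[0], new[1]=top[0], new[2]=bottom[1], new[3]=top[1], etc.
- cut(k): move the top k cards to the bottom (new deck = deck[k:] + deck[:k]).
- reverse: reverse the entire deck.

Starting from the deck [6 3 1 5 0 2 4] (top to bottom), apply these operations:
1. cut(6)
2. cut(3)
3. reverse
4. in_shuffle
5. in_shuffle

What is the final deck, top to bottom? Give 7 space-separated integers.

Answer: 6 2 5 3 4 0 1

Derivation:
After op 1 (cut(6)): [4 6 3 1 5 0 2]
After op 2 (cut(3)): [1 5 0 2 4 6 3]
After op 3 (reverse): [3 6 4 2 0 5 1]
After op 4 (in_shuffle): [2 3 0 6 5 4 1]
After op 5 (in_shuffle): [6 2 5 3 4 0 1]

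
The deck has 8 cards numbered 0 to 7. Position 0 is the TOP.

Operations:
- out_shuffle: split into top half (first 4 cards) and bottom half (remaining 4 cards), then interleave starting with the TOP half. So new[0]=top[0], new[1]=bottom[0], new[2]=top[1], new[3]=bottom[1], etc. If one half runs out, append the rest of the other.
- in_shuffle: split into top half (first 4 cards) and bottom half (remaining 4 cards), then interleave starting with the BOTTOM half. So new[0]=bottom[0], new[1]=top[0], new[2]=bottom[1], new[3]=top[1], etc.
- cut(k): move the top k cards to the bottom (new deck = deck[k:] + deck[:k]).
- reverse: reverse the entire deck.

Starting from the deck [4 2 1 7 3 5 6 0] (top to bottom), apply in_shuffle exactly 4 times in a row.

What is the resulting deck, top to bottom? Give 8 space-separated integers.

Answer: 7 0 1 6 2 5 4 3

Derivation:
After op 1 (in_shuffle): [3 4 5 2 6 1 0 7]
After op 2 (in_shuffle): [6 3 1 4 0 5 7 2]
After op 3 (in_shuffle): [0 6 5 3 7 1 2 4]
After op 4 (in_shuffle): [7 0 1 6 2 5 4 3]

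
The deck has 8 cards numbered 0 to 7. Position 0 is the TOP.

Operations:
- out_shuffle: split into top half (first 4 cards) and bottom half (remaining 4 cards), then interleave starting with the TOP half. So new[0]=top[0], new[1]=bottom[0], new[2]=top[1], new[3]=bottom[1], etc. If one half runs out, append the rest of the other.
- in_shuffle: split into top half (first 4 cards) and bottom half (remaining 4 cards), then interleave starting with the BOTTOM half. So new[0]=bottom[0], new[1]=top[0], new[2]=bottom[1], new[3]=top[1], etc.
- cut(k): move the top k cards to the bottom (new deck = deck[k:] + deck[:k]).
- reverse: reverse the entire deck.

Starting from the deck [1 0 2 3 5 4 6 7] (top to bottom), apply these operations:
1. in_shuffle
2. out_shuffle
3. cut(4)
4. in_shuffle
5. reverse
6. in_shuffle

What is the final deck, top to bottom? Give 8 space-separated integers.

Answer: 7 3 6 2 4 0 5 1

Derivation:
After op 1 (in_shuffle): [5 1 4 0 6 2 7 3]
After op 2 (out_shuffle): [5 6 1 2 4 7 0 3]
After op 3 (cut(4)): [4 7 0 3 5 6 1 2]
After op 4 (in_shuffle): [5 4 6 7 1 0 2 3]
After op 5 (reverse): [3 2 0 1 7 6 4 5]
After op 6 (in_shuffle): [7 3 6 2 4 0 5 1]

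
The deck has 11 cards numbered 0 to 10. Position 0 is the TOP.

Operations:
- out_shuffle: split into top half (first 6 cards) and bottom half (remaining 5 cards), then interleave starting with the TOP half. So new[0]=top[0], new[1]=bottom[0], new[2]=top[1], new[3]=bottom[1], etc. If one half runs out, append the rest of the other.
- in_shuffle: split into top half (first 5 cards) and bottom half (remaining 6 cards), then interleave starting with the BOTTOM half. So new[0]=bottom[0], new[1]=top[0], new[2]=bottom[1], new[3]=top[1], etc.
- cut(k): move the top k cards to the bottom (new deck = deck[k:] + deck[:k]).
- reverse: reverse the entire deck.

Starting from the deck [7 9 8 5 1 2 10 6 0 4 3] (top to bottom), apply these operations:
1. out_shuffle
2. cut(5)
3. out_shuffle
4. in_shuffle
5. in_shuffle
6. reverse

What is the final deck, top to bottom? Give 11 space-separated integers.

After op 1 (out_shuffle): [7 10 9 6 8 0 5 4 1 3 2]
After op 2 (cut(5)): [0 5 4 1 3 2 7 10 9 6 8]
After op 3 (out_shuffle): [0 7 5 10 4 9 1 6 3 8 2]
After op 4 (in_shuffle): [9 0 1 7 6 5 3 10 8 4 2]
After op 5 (in_shuffle): [5 9 3 0 10 1 8 7 4 6 2]
After op 6 (reverse): [2 6 4 7 8 1 10 0 3 9 5]

Answer: 2 6 4 7 8 1 10 0 3 9 5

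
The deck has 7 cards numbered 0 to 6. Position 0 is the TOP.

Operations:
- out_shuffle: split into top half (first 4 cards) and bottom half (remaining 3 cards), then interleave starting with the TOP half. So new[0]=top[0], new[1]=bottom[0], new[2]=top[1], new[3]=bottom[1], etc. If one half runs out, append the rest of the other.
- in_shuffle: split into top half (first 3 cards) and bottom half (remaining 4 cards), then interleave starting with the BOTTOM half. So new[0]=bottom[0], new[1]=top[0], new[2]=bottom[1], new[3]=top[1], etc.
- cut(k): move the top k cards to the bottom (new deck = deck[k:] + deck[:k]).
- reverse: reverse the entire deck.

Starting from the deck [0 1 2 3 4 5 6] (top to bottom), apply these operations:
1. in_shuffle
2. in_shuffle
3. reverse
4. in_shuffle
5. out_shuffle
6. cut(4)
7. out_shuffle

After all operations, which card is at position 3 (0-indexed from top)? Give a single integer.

Answer: 6

Derivation:
After op 1 (in_shuffle): [3 0 4 1 5 2 6]
After op 2 (in_shuffle): [1 3 5 0 2 4 6]
After op 3 (reverse): [6 4 2 0 5 3 1]
After op 4 (in_shuffle): [0 6 5 4 3 2 1]
After op 5 (out_shuffle): [0 3 6 2 5 1 4]
After op 6 (cut(4)): [5 1 4 0 3 6 2]
After op 7 (out_shuffle): [5 3 1 6 4 2 0]
Position 3: card 6.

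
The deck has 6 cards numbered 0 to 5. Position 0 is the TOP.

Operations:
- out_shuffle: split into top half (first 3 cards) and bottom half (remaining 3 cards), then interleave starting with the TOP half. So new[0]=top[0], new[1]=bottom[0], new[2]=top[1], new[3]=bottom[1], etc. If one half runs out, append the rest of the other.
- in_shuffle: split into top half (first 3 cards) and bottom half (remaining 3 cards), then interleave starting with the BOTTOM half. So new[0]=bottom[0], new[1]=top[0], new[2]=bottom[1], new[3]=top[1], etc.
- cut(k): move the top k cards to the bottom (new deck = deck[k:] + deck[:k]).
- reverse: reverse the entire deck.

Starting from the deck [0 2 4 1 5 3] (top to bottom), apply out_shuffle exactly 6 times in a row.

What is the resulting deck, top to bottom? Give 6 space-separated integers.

Answer: 0 5 1 4 2 3

Derivation:
After op 1 (out_shuffle): [0 1 2 5 4 3]
After op 2 (out_shuffle): [0 5 1 4 2 3]
After op 3 (out_shuffle): [0 4 5 2 1 3]
After op 4 (out_shuffle): [0 2 4 1 5 3]
After op 5 (out_shuffle): [0 1 2 5 4 3]
After op 6 (out_shuffle): [0 5 1 4 2 3]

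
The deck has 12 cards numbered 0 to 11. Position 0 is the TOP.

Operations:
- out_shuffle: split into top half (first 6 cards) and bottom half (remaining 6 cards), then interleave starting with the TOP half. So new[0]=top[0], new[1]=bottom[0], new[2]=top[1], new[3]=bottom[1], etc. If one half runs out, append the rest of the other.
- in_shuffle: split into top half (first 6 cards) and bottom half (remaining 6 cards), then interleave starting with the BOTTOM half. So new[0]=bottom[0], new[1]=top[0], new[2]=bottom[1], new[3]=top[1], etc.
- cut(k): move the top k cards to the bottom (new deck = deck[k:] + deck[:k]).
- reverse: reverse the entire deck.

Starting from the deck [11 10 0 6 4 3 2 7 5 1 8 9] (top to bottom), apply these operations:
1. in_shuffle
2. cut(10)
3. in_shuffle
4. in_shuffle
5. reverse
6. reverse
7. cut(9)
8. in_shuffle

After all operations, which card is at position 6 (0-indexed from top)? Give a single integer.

After op 1 (in_shuffle): [2 11 7 10 5 0 1 6 8 4 9 3]
After op 2 (cut(10)): [9 3 2 11 7 10 5 0 1 6 8 4]
After op 3 (in_shuffle): [5 9 0 3 1 2 6 11 8 7 4 10]
After op 4 (in_shuffle): [6 5 11 9 8 0 7 3 4 1 10 2]
After op 5 (reverse): [2 10 1 4 3 7 0 8 9 11 5 6]
After op 6 (reverse): [6 5 11 9 8 0 7 3 4 1 10 2]
After op 7 (cut(9)): [1 10 2 6 5 11 9 8 0 7 3 4]
After op 8 (in_shuffle): [9 1 8 10 0 2 7 6 3 5 4 11]
Position 6: card 7.

Answer: 7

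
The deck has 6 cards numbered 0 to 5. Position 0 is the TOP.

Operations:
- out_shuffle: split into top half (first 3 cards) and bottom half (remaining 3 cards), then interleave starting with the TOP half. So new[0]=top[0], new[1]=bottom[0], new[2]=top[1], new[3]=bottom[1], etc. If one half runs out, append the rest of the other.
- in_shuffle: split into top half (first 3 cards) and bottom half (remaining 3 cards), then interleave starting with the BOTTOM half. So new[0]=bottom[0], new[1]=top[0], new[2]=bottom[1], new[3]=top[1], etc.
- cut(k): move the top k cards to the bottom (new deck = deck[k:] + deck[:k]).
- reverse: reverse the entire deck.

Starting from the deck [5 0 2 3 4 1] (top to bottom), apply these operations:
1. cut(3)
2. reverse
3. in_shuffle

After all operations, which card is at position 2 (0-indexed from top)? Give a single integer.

After op 1 (cut(3)): [3 4 1 5 0 2]
After op 2 (reverse): [2 0 5 1 4 3]
After op 3 (in_shuffle): [1 2 4 0 3 5]
Position 2: card 4.

Answer: 4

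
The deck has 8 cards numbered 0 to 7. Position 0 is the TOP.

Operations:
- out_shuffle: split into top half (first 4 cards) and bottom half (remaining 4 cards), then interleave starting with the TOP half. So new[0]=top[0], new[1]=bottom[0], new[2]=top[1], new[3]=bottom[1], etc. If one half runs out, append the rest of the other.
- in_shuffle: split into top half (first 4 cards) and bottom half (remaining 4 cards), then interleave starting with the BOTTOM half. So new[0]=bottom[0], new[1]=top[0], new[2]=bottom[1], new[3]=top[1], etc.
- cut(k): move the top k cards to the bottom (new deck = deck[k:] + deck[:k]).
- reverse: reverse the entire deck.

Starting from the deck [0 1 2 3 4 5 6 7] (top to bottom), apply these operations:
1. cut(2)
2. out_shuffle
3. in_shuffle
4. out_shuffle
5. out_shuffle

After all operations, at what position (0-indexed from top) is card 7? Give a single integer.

Answer: 7

Derivation:
After op 1 (cut(2)): [2 3 4 5 6 7 0 1]
After op 2 (out_shuffle): [2 6 3 7 4 0 5 1]
After op 3 (in_shuffle): [4 2 0 6 5 3 1 7]
After op 4 (out_shuffle): [4 5 2 3 0 1 6 7]
After op 5 (out_shuffle): [4 0 5 1 2 6 3 7]
Card 7 is at position 7.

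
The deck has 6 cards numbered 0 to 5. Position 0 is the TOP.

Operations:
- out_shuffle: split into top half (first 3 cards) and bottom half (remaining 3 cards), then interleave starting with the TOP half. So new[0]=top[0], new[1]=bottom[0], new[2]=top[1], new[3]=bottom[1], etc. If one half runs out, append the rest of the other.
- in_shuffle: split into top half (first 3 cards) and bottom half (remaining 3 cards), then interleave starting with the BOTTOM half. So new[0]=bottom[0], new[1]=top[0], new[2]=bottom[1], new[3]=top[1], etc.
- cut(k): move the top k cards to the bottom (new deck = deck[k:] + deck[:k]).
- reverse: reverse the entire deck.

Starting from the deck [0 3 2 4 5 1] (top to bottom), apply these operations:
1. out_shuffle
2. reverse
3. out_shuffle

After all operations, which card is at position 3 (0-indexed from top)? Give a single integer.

Answer: 4

Derivation:
After op 1 (out_shuffle): [0 4 3 5 2 1]
After op 2 (reverse): [1 2 5 3 4 0]
After op 3 (out_shuffle): [1 3 2 4 5 0]
Position 3: card 4.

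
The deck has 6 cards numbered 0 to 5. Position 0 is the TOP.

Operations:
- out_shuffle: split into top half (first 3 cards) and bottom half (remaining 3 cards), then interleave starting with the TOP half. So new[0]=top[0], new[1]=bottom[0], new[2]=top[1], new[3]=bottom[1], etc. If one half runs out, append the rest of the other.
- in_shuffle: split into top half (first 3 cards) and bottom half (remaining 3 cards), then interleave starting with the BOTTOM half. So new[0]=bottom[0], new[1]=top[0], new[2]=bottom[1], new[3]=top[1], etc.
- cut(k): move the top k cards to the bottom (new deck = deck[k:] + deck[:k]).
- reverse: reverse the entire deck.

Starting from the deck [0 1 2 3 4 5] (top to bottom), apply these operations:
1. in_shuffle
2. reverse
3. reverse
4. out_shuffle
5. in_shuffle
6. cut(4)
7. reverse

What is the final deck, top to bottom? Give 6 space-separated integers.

Answer: 1 4 3 5 0 2

Derivation:
After op 1 (in_shuffle): [3 0 4 1 5 2]
After op 2 (reverse): [2 5 1 4 0 3]
After op 3 (reverse): [3 0 4 1 5 2]
After op 4 (out_shuffle): [3 1 0 5 4 2]
After op 5 (in_shuffle): [5 3 4 1 2 0]
After op 6 (cut(4)): [2 0 5 3 4 1]
After op 7 (reverse): [1 4 3 5 0 2]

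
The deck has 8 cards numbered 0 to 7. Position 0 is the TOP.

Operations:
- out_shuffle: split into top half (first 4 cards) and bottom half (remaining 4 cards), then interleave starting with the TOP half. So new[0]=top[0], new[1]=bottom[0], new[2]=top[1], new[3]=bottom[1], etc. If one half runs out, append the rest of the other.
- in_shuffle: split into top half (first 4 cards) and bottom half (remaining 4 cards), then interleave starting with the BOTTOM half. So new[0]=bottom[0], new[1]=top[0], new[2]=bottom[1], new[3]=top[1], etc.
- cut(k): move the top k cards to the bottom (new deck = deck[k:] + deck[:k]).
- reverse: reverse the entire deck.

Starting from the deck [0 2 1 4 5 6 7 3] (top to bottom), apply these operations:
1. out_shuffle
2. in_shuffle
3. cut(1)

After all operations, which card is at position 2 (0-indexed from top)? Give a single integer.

After op 1 (out_shuffle): [0 5 2 6 1 7 4 3]
After op 2 (in_shuffle): [1 0 7 5 4 2 3 6]
After op 3 (cut(1)): [0 7 5 4 2 3 6 1]
Position 2: card 5.

Answer: 5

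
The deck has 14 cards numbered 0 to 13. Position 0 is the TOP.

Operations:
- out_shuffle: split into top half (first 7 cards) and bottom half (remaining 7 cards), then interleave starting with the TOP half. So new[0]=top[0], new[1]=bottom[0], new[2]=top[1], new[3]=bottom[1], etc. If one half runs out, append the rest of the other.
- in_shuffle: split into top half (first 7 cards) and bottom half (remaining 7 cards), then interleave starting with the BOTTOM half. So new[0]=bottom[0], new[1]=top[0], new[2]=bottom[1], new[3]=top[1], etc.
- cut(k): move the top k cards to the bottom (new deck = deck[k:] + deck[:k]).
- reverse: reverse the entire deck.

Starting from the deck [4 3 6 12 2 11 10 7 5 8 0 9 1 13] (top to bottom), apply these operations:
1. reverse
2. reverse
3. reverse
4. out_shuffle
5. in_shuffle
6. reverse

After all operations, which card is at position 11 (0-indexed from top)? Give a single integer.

After op 1 (reverse): [13 1 9 0 8 5 7 10 11 2 12 6 3 4]
After op 2 (reverse): [4 3 6 12 2 11 10 7 5 8 0 9 1 13]
After op 3 (reverse): [13 1 9 0 8 5 7 10 11 2 12 6 3 4]
After op 4 (out_shuffle): [13 10 1 11 9 2 0 12 8 6 5 3 7 4]
After op 5 (in_shuffle): [12 13 8 10 6 1 5 11 3 9 7 2 4 0]
After op 6 (reverse): [0 4 2 7 9 3 11 5 1 6 10 8 13 12]
Position 11: card 8.

Answer: 8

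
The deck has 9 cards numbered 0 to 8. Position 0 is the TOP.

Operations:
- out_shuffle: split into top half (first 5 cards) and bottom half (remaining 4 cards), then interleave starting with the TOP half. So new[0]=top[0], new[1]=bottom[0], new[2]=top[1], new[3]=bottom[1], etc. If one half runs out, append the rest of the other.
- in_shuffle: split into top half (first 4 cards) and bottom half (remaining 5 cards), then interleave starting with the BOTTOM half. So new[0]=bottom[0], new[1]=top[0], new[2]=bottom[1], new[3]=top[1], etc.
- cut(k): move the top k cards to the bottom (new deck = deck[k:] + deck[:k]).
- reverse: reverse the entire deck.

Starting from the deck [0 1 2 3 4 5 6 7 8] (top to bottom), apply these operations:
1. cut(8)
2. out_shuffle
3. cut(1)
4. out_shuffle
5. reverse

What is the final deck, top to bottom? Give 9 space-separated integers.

After op 1 (cut(8)): [8 0 1 2 3 4 5 6 7]
After op 2 (out_shuffle): [8 4 0 5 1 6 2 7 3]
After op 3 (cut(1)): [4 0 5 1 6 2 7 3 8]
After op 4 (out_shuffle): [4 2 0 7 5 3 1 8 6]
After op 5 (reverse): [6 8 1 3 5 7 0 2 4]

Answer: 6 8 1 3 5 7 0 2 4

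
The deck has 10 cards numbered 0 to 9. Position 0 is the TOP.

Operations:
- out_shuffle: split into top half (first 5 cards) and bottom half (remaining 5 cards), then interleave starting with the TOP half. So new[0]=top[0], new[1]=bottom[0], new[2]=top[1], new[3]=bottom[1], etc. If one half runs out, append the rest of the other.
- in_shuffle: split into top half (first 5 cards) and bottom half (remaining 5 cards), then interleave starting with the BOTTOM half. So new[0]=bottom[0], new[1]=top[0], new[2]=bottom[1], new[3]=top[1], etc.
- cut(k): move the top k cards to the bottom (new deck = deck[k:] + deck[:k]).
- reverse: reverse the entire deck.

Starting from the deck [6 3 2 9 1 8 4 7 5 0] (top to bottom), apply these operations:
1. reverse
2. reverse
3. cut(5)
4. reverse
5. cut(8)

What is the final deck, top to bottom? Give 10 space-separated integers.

After op 1 (reverse): [0 5 7 4 8 1 9 2 3 6]
After op 2 (reverse): [6 3 2 9 1 8 4 7 5 0]
After op 3 (cut(5)): [8 4 7 5 0 6 3 2 9 1]
After op 4 (reverse): [1 9 2 3 6 0 5 7 4 8]
After op 5 (cut(8)): [4 8 1 9 2 3 6 0 5 7]

Answer: 4 8 1 9 2 3 6 0 5 7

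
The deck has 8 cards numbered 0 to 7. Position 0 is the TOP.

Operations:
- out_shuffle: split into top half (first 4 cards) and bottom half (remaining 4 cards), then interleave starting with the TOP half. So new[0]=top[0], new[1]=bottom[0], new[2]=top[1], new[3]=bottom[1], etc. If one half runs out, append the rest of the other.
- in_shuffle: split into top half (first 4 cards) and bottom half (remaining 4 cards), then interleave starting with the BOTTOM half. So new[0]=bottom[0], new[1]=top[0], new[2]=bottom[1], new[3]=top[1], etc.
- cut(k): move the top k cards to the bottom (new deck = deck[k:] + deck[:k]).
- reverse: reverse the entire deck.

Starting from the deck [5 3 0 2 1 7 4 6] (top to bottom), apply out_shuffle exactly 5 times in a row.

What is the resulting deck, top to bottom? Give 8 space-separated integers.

Answer: 5 0 1 4 3 2 7 6

Derivation:
After op 1 (out_shuffle): [5 1 3 7 0 4 2 6]
After op 2 (out_shuffle): [5 0 1 4 3 2 7 6]
After op 3 (out_shuffle): [5 3 0 2 1 7 4 6]
After op 4 (out_shuffle): [5 1 3 7 0 4 2 6]
After op 5 (out_shuffle): [5 0 1 4 3 2 7 6]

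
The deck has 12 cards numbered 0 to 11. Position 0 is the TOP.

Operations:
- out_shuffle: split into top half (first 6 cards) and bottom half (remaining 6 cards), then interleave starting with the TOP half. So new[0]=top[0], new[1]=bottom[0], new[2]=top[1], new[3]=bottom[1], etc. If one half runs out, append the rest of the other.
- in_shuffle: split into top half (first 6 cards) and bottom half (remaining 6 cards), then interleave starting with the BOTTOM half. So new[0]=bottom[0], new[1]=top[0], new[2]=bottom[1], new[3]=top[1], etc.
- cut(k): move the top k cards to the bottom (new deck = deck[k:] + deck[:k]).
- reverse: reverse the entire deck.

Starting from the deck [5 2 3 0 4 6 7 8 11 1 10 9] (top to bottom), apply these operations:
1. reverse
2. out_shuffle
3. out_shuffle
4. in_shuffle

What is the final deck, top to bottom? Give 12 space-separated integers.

After op 1 (reverse): [9 10 1 11 8 7 6 4 0 3 2 5]
After op 2 (out_shuffle): [9 6 10 4 1 0 11 3 8 2 7 5]
After op 3 (out_shuffle): [9 11 6 3 10 8 4 2 1 7 0 5]
After op 4 (in_shuffle): [4 9 2 11 1 6 7 3 0 10 5 8]

Answer: 4 9 2 11 1 6 7 3 0 10 5 8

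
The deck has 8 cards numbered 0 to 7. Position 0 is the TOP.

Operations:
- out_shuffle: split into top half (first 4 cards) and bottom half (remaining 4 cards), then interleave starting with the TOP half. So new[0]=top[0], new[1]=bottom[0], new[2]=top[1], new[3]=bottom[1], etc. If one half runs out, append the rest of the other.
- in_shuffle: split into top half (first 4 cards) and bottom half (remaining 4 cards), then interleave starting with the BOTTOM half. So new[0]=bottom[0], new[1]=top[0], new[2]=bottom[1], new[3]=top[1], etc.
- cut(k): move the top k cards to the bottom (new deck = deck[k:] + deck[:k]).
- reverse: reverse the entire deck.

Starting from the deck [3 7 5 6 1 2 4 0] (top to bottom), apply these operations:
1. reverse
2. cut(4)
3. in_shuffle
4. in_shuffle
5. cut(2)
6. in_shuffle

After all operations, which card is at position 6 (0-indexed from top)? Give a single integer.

After op 1 (reverse): [0 4 2 1 6 5 7 3]
After op 2 (cut(4)): [6 5 7 3 0 4 2 1]
After op 3 (in_shuffle): [0 6 4 5 2 7 1 3]
After op 4 (in_shuffle): [2 0 7 6 1 4 3 5]
After op 5 (cut(2)): [7 6 1 4 3 5 2 0]
After op 6 (in_shuffle): [3 7 5 6 2 1 0 4]
Position 6: card 0.

Answer: 0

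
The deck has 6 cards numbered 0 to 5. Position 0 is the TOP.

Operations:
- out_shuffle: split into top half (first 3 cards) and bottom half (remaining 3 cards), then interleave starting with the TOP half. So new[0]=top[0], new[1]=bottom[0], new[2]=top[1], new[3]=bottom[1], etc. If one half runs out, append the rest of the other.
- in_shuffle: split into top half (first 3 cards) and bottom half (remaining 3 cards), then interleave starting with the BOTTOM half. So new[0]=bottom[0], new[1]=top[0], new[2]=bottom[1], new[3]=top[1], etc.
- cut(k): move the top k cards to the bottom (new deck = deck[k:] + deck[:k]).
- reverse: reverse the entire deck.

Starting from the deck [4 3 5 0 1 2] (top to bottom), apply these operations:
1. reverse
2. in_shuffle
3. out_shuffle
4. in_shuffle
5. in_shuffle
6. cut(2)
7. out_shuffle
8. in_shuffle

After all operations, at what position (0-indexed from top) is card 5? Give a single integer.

Answer: 5

Derivation:
After op 1 (reverse): [2 1 0 5 3 4]
After op 2 (in_shuffle): [5 2 3 1 4 0]
After op 3 (out_shuffle): [5 1 2 4 3 0]
After op 4 (in_shuffle): [4 5 3 1 0 2]
After op 5 (in_shuffle): [1 4 0 5 2 3]
After op 6 (cut(2)): [0 5 2 3 1 4]
After op 7 (out_shuffle): [0 3 5 1 2 4]
After op 8 (in_shuffle): [1 0 2 3 4 5]
Card 5 is at position 5.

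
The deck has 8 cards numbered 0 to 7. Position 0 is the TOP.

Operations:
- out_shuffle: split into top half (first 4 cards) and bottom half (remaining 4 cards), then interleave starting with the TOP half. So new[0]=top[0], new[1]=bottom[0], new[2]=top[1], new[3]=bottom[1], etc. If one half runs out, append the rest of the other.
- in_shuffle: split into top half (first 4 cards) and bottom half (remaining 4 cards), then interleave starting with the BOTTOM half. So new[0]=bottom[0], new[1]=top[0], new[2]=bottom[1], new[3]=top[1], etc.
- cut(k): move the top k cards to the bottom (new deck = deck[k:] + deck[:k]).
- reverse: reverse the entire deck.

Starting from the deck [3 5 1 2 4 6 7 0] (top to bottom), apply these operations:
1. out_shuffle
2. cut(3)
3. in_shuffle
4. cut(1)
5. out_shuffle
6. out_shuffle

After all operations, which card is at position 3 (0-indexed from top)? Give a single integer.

Answer: 2

Derivation:
After op 1 (out_shuffle): [3 4 5 6 1 7 2 0]
After op 2 (cut(3)): [6 1 7 2 0 3 4 5]
After op 3 (in_shuffle): [0 6 3 1 4 7 5 2]
After op 4 (cut(1)): [6 3 1 4 7 5 2 0]
After op 5 (out_shuffle): [6 7 3 5 1 2 4 0]
After op 6 (out_shuffle): [6 1 7 2 3 4 5 0]
Position 3: card 2.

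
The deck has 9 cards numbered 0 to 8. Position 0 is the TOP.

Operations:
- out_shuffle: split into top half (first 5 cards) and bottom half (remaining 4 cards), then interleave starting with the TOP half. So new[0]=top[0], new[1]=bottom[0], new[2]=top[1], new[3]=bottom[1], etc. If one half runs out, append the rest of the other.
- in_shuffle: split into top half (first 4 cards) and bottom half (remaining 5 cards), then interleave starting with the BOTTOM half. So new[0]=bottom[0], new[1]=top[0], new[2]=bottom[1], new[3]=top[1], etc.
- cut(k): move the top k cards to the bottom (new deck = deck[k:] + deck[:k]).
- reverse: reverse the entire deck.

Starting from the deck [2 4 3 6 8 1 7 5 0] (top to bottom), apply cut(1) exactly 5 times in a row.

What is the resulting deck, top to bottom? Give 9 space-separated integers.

After op 1 (cut(1)): [4 3 6 8 1 7 5 0 2]
After op 2 (cut(1)): [3 6 8 1 7 5 0 2 4]
After op 3 (cut(1)): [6 8 1 7 5 0 2 4 3]
After op 4 (cut(1)): [8 1 7 5 0 2 4 3 6]
After op 5 (cut(1)): [1 7 5 0 2 4 3 6 8]

Answer: 1 7 5 0 2 4 3 6 8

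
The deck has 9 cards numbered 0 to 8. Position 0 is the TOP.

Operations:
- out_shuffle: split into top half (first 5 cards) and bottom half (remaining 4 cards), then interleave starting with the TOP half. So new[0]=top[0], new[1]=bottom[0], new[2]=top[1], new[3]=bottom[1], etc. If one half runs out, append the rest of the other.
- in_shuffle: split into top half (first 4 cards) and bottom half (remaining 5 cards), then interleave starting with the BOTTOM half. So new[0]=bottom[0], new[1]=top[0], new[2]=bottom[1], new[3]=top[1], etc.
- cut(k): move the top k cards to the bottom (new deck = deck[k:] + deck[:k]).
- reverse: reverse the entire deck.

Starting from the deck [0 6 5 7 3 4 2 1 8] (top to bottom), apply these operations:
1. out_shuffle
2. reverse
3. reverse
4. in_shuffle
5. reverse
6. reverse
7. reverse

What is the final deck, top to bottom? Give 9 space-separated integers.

After op 1 (out_shuffle): [0 4 6 2 5 1 7 8 3]
After op 2 (reverse): [3 8 7 1 5 2 6 4 0]
After op 3 (reverse): [0 4 6 2 5 1 7 8 3]
After op 4 (in_shuffle): [5 0 1 4 7 6 8 2 3]
After op 5 (reverse): [3 2 8 6 7 4 1 0 5]
After op 6 (reverse): [5 0 1 4 7 6 8 2 3]
After op 7 (reverse): [3 2 8 6 7 4 1 0 5]

Answer: 3 2 8 6 7 4 1 0 5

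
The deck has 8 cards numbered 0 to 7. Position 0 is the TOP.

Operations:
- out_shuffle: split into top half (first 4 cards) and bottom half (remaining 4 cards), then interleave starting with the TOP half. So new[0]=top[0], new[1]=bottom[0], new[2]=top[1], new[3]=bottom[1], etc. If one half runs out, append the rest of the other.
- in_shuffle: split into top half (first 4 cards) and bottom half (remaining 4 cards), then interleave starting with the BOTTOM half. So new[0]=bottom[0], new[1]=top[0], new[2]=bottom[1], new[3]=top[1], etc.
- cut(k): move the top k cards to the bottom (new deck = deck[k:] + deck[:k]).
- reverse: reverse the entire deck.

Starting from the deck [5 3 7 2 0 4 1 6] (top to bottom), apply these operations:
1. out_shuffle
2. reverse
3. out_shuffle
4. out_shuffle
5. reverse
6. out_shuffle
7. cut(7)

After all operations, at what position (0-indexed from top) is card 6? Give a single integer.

After op 1 (out_shuffle): [5 0 3 4 7 1 2 6]
After op 2 (reverse): [6 2 1 7 4 3 0 5]
After op 3 (out_shuffle): [6 4 2 3 1 0 7 5]
After op 4 (out_shuffle): [6 1 4 0 2 7 3 5]
After op 5 (reverse): [5 3 7 2 0 4 1 6]
After op 6 (out_shuffle): [5 0 3 4 7 1 2 6]
After op 7 (cut(7)): [6 5 0 3 4 7 1 2]
Card 6 is at position 0.

Answer: 0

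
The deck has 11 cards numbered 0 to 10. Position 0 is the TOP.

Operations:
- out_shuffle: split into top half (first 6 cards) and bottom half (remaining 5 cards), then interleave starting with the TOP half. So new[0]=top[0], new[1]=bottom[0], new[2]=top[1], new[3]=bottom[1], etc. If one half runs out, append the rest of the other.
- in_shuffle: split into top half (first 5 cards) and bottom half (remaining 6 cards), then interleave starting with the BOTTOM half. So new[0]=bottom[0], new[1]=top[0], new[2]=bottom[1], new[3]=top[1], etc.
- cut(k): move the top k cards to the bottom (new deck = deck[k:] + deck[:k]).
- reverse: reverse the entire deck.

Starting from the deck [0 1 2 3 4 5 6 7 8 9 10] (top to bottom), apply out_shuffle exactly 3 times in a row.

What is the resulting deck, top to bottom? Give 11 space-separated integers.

After op 1 (out_shuffle): [0 6 1 7 2 8 3 9 4 10 5]
After op 2 (out_shuffle): [0 3 6 9 1 4 7 10 2 5 8]
After op 3 (out_shuffle): [0 7 3 10 6 2 9 5 1 8 4]

Answer: 0 7 3 10 6 2 9 5 1 8 4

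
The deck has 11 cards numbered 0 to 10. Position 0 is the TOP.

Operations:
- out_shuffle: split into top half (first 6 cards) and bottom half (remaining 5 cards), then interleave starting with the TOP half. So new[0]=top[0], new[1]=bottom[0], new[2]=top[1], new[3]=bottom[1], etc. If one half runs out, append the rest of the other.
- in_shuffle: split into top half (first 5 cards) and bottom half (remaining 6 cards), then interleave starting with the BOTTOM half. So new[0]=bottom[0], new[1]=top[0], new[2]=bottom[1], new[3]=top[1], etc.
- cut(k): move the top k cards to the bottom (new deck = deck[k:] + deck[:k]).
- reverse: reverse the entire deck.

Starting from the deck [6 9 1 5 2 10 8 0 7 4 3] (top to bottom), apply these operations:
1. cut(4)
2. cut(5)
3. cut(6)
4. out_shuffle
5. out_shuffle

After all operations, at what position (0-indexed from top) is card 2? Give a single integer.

After op 1 (cut(4)): [2 10 8 0 7 4 3 6 9 1 5]
After op 2 (cut(5)): [4 3 6 9 1 5 2 10 8 0 7]
After op 3 (cut(6)): [2 10 8 0 7 4 3 6 9 1 5]
After op 4 (out_shuffle): [2 3 10 6 8 9 0 1 7 5 4]
After op 5 (out_shuffle): [2 0 3 1 10 7 6 5 8 4 9]
Card 2 is at position 0.

Answer: 0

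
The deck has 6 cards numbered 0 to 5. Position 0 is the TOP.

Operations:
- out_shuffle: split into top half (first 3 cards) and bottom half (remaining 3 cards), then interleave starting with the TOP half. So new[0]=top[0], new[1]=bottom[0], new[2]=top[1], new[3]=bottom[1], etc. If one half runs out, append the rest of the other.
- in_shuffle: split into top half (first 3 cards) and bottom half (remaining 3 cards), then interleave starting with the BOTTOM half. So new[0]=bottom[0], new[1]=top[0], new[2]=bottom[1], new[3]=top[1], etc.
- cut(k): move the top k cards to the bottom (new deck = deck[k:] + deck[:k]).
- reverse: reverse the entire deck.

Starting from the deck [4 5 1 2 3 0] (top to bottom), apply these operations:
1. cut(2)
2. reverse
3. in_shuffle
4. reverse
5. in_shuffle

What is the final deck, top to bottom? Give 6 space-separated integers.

Answer: 2 0 5 1 3 4

Derivation:
After op 1 (cut(2)): [1 2 3 0 4 5]
After op 2 (reverse): [5 4 0 3 2 1]
After op 3 (in_shuffle): [3 5 2 4 1 0]
After op 4 (reverse): [0 1 4 2 5 3]
After op 5 (in_shuffle): [2 0 5 1 3 4]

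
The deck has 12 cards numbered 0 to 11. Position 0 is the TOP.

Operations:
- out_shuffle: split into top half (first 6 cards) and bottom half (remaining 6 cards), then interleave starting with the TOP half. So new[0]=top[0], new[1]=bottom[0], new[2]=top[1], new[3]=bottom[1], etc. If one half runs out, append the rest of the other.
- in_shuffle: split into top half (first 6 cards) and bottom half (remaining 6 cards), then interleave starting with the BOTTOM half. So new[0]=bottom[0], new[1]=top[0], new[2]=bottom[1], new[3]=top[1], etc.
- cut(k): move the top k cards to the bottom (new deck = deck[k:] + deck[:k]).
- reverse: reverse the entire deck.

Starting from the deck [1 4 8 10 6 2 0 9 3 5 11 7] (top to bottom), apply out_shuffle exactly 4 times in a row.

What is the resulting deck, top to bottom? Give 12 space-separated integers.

After op 1 (out_shuffle): [1 0 4 9 8 3 10 5 6 11 2 7]
After op 2 (out_shuffle): [1 10 0 5 4 6 9 11 8 2 3 7]
After op 3 (out_shuffle): [1 9 10 11 0 8 5 2 4 3 6 7]
After op 4 (out_shuffle): [1 5 9 2 10 4 11 3 0 6 8 7]

Answer: 1 5 9 2 10 4 11 3 0 6 8 7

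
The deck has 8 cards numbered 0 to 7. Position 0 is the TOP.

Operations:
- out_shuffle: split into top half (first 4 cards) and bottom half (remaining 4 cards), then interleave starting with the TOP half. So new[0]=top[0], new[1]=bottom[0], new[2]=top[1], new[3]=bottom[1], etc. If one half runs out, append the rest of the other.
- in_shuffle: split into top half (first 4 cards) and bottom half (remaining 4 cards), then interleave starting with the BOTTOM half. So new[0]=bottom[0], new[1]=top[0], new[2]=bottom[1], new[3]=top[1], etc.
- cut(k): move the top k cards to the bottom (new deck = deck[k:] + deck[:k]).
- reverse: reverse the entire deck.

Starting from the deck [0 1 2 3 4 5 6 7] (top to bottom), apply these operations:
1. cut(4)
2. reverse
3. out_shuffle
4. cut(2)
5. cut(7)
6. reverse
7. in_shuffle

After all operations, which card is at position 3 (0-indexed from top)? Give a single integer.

After op 1 (cut(4)): [4 5 6 7 0 1 2 3]
After op 2 (reverse): [3 2 1 0 7 6 5 4]
After op 3 (out_shuffle): [3 7 2 6 1 5 0 4]
After op 4 (cut(2)): [2 6 1 5 0 4 3 7]
After op 5 (cut(7)): [7 2 6 1 5 0 4 3]
After op 6 (reverse): [3 4 0 5 1 6 2 7]
After op 7 (in_shuffle): [1 3 6 4 2 0 7 5]
Position 3: card 4.

Answer: 4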